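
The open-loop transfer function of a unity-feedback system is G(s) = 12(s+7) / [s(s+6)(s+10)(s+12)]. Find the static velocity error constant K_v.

7/60

System type = 1 (one pole at s=0).
K_v = lim_{s→0} s·G(s) = 12·7 / (6·10·12) = 7/60.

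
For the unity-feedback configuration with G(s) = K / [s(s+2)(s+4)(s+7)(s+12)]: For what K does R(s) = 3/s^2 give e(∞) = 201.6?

System type = 1 (one pole at s=0).
K_v = lim_{s→0} s·G(s) = K / (2·4·7·12) = (1/672)·K.
e_ss = 3/K_v = 201.6 ⇒ K_v = 5/336 ⇒ K = (5/336)/(1/672) = 10.

10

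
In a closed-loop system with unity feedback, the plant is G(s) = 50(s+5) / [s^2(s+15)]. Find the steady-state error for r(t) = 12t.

System type = 2 (two poles at s=0).
K_v = ∞ for a type-2 system; e_ss to a ramp is zero.

0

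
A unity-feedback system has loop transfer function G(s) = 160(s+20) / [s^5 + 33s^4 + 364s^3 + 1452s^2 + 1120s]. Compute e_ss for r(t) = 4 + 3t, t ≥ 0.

1.05

Lowest-order denominator term is 1120s, so the open loop has 1 pole at the origin → type 1 system. Taking each input component in turn:
  • 4: tracked with zero error.
  • 3t: e_ss = 3/K_v with K_v=20/7 → 1.05.
Total e_ss = 1.05.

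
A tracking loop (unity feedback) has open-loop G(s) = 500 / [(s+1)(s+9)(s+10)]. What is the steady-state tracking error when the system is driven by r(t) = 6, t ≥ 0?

The open loop has no poles at the origin → type 0 system.
K_p = lim_{s→0} G(s) = 500 / (1·9·10) = 50/9.
e_ss = 6/(1 + K_p) = 6/(59/9) = 54/59.

54/59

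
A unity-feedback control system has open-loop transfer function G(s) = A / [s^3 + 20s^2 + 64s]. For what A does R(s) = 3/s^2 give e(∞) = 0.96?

Factoring s from the denominator leaves a polynomial with constant term 64, so the system is type 1.
K_v = lim_{s→0} s·G(s) = A / 64 = (1/64)·A.
e_ss = 3/K_v = 0.96 ⇒ K_v = 3.125 ⇒ A = 3.125/(1/64) = 200.

200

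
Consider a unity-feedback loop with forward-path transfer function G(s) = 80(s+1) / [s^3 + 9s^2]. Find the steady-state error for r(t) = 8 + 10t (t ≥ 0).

Lowest-order denominator term is 9s^2, so the open loop has 2 poles at the origin → type 2 system. Taking each input component in turn:
  • 8: tracked with zero error.
  • 10t: tracked with zero error.
Total e_ss = 0.

0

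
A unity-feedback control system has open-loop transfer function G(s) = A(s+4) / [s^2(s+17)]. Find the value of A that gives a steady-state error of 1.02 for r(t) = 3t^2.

G(s) has two factors of s in the denominator, so the system is type 2.
K_a = lim_{s→0} s^2·G(s) = A·4 / (17) = (4/17)·A.
e_ss = 6/K_a = 1.02 ⇒ K_a = 100/17 ⇒ A = (100/17)/(4/17) = 25.

25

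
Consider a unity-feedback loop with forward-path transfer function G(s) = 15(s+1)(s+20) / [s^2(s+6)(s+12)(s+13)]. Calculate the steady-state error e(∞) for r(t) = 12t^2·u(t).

74.88

System type = 2 (two poles at s=0).
K_a = lim_{s→0} s^2·G(s) = 15·1·20 / (6·12·13) = 25/78.
r(t) = 12t^2 gives R(s) = 24/s^3.
e_ss = 24/K_a = 24/(25/78) = 74.88.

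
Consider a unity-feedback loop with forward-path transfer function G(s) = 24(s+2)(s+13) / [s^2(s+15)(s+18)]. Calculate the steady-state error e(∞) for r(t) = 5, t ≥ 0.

Two free integrators in G(s): this is a type 2 system.
A type-2 system has K_p = ∞, so it tracks a step input with zero steady-state error.

0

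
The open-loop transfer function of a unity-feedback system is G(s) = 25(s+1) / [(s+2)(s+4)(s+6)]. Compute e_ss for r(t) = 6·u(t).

288/73

The open loop has no poles at the origin → type 0 system.
K_p = lim_{s→0} G(s) = 25·1 / (2·4·6) = 25/48.
e_ss = 6/(1 + K_p) = 6/(73/48) = 288/73.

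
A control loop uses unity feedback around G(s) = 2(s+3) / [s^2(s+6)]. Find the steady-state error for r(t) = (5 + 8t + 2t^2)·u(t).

Two free integrators in G(s): this is a type 2 system. Treating each term separately:
  • 5: tracked with zero error.
  • 8t: tracked with zero error.
  • 2t^2: e_ss = 4/K_a with K_a=1 → 4.
Total e_ss = 4.

4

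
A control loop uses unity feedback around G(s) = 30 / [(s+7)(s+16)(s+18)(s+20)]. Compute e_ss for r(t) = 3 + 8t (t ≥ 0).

infinity

The open loop has no poles at the origin → type 0 system. Treating each term separately:
  • 3: e_ss = 3/(1+K_p) with K_p=1/1344 → 4032/1345.
  • 8t: a type-0 system cannot track it, e_ss → ∞.
The unbounded component dominates.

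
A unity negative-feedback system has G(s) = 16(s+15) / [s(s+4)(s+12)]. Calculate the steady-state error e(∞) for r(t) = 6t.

1.2

One free integrator in G(s): this is a type 1 system.
K_v = lim_{s→0} s·G(s) = 16·15 / (4·12) = 5.
e_ss = 6/K_v = 6/5 = 1.2.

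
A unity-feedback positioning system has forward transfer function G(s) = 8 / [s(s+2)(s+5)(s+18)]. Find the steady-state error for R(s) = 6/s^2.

One free integrator in G(s): this is a type 1 system.
K_v = lim_{s→0} s·G(s) = 8 / (2·5·18) = 2/45.
e_ss = 6/K_v = 6/(2/45) = 135.

135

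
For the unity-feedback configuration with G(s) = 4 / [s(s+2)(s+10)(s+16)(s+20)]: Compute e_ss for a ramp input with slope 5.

8000

G(s) has one factor of s in the denominator, so the system is type 1.
K_v = lim_{s→0} s·G(s) = 4 / (2·10·16·20) = 1/1600.
e_ss = 5/K_v = 5/(1/1600) = 8000.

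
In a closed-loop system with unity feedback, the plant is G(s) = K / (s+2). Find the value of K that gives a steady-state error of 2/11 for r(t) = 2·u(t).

20

No free integrators in G(s): this is a type 0 system.
K_p = lim_{s→0} G(s) = K / (2) = 0.5·K.
e_ss = 2/(1 + K_p) = 2/11 ⇒ 1 + 0.5·K = 11 ⇒ K = 20.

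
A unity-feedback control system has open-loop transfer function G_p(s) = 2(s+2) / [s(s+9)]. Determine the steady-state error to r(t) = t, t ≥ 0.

2.25

The open loop has one pole at the origin → type 1 system.
K_v = lim_{s→0} s·G_p(s) = 2·2 / (9) = 4/9.
e_ss = 1/K_v = 1/(4/9) = 2.25.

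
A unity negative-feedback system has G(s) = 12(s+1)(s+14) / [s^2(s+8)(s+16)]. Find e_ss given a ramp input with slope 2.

0

G(s) has two factors of s in the denominator, so the system is type 2.
A type-2 system has K_v = ∞, so it tracks a ramp input with zero steady-state error.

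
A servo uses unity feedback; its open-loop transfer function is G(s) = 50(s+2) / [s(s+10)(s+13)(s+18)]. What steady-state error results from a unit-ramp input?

23.4

G(s) has one factor of s in the denominator, so the system is type 1.
K_v = lim_{s→0} s·G(s) = 50·2 / (10·13·18) = 5/117.
e_ss = 1/K_v = 1/(5/117) = 23.4.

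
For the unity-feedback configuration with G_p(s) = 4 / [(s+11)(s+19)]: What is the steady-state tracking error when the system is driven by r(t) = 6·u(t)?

418/71

No free integrators in G_p(s): this is a type 0 system.
K_p = lim_{s→0} G_p(s) = 4 / (11·19) = 4/209.
e_ss = 6/(1 + K_p) = 6/(213/209) = 418/71.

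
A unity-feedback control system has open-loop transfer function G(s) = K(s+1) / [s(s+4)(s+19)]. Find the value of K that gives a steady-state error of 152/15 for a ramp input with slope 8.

G(s) has one factor of s in the denominator, so the system is type 1.
K_v = lim_{s→0} s·G(s) = K·1 / (4·19) = (1/76)·K.
e_ss = 8/K_v = 152/15 ⇒ K_v = 15/19 ⇒ K = (15/19)/(1/76) = 60.

60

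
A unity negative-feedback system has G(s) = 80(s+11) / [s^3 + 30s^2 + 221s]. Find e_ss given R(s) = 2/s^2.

The denominator has no term below 221s — 1 pole at s=0, type 1.
K_v = lim_{s→0} s·G(s) = 80·11 / 221 = 880/221.
e_ss = 2/K_v = 2/(880/221) = 221/440.

221/440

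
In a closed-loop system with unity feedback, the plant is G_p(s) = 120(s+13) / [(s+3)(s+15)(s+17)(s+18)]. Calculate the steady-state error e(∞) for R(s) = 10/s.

G_p(s) has no factors of s in the denominator, so the system is type 0.
K_p = lim_{s→0} G_p(s) = 120·13 / (3·15·17·18) = 52/459.
e_ss = 10/(1 + K_p) = 10/(511/459) = 4590/511.

4590/511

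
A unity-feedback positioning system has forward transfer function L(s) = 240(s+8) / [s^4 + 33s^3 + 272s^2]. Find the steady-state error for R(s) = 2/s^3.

17/60

Factoring s^2 from the denominator leaves a polynomial with constant term 272, so the system is type 2.
K_a = lim_{s→0} s^2·L(s) = 240·8 / 272 = 120/17.
r(t) = t^2 gives R(s) = 2/s^3.
e_ss = 2/K_a = 2/(120/17) = 17/60.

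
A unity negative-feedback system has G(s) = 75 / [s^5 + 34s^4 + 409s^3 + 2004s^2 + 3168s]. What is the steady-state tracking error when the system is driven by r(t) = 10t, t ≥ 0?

422.4

The denominator has no term below 3168s — 1 pole at s=0, type 1.
K_v = lim_{s→0} s·G(s) = 75 / 3168 = 25/1056.
e_ss = 10/K_v = 10/(25/1056) = 422.4.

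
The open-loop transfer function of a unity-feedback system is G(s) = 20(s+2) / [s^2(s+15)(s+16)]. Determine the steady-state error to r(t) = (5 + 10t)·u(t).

0

System type = 2 (two poles at s=0). Treating each term separately:
  • 5: tracked with zero error.
  • 10t: tracked with zero error.
Total e_ss = 0.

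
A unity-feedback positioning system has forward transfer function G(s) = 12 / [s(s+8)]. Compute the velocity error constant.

1.5

The open loop has one pole at the origin → type 1 system.
K_v = lim_{s→0} s·G(s) = 12 / (8) = 1.5.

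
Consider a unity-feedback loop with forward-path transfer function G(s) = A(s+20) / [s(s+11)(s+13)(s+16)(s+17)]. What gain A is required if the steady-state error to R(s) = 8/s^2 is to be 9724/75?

G(s) has one factor of s in the denominator, so the system is type 1.
K_v = lim_{s→0} s·G(s) = A·20 / (11·13·16·17) = (5/9724)·A.
e_ss = 8/K_v = 9724/75 ⇒ K_v = 150/2431 ⇒ A = (150/2431)/(5/9724) = 120.

120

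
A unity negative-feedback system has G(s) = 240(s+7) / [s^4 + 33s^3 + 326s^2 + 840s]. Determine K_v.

Factoring s from the denominator leaves a polynomial with constant term 840, so the system is type 1.
K_v = lim_{s→0} s·G(s) = 240·7 / 840 = 2.

2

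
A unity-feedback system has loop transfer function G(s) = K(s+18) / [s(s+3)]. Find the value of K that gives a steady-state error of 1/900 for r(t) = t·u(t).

150

G(s) has one factor of s in the denominator, so the system is type 1.
K_v = lim_{s→0} s·G(s) = K·18 / (3) = 6·K.
e_ss = 1/K_v = 1/900 ⇒ K_v = 900 ⇒ K = 900/6 = 150.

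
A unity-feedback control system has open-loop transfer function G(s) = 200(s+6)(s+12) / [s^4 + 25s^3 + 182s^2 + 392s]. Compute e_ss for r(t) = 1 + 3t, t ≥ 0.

49/600

The denominator has no term below 392s — 1 pole at s=0, type 1. Taking each input component in turn:
  • 1: tracked with zero error.
  • 3t: e_ss = 3/K_v with K_v=1800/49 → 49/600.
Total e_ss = 49/600.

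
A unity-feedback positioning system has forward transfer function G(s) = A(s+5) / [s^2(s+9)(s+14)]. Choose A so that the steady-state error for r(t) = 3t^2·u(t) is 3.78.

The open loop has two poles at the origin → type 2 system.
K_a = lim_{s→0} s^2·G(s) = A·5 / (9·14) = (5/126)·A.
e_ss = 6/K_a = 3.78 ⇒ K_a = 100/63 ⇒ A = (100/63)/(5/126) = 40.

40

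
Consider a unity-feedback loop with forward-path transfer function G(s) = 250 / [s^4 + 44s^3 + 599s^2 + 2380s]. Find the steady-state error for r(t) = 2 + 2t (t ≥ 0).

Factoring s from the denominator leaves a polynomial with constant term 2380, so the system is type 1. Treating each term separately:
  • 2: tracked with zero error.
  • 2t: e_ss = 2/K_v with K_v=25/238 → 19.04.
Total e_ss = 19.04.

19.04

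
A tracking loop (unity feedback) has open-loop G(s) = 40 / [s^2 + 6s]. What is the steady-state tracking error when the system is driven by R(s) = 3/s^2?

The denominator has no term below 6s — 1 pole at s=0, type 1.
K_v = lim_{s→0} s·G(s) = 40 / 6 = 20/3.
e_ss = 3/K_v = 3/(20/3) = 0.45.

0.45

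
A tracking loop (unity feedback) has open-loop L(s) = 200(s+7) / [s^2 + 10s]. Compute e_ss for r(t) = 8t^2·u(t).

infinity

Factoring s from the denominator leaves a polynomial with constant term 10, so the system is type 1.
For a type-1 system K_a = 0, so e_ss to a parabolic input is unbounded.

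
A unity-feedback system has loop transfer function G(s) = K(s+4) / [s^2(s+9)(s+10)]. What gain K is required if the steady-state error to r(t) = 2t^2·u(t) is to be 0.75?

System type = 2 (two poles at s=0).
K_a = lim_{s→0} s^2·G(s) = K·4 / (9·10) = (2/45)·K.
e_ss = 4/K_a = 0.75 ⇒ K_a = 16/3 ⇒ K = (16/3)/(2/45) = 120.

120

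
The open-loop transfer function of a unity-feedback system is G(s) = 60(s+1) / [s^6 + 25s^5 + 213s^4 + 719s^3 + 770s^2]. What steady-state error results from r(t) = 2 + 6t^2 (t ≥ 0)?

154

Lowest-order denominator term is 770s^2, so the open loop has 2 poles at the origin → type 2 system. By superposition:
  • 2: tracked with zero error.
  • 6t^2: e_ss = 12/K_a with K_a=6/77 → 154.
Total e_ss = 154.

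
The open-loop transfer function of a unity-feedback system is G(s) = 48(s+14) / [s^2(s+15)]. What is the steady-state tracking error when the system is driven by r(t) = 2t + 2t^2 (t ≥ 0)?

The open loop has two poles at the origin → type 2 system. Treating each term separately:
  • 2t: tracked with zero error.
  • 2t^2: e_ss = 4/K_a with K_a=44.8 → 5/56.
Total e_ss = 5/56.

5/56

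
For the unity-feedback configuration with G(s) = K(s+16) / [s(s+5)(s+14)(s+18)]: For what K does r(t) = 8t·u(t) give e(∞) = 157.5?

One free integrator in G(s): this is a type 1 system.
K_v = lim_{s→0} s·G(s) = K·16 / (5·14·18) = (4/315)·K.
e_ss = 8/K_v = 157.5 ⇒ K_v = 16/315 ⇒ K = (16/315)/(4/315) = 4.

4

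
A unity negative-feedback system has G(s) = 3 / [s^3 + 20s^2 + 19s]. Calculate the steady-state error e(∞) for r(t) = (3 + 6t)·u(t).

The denominator has no term below 19s — 1 pole at s=0, type 1. Taking each input component in turn:
  • 3: tracked with zero error.
  • 6t: e_ss = 6/K_v with K_v=3/19 → 38.
Total e_ss = 38.

38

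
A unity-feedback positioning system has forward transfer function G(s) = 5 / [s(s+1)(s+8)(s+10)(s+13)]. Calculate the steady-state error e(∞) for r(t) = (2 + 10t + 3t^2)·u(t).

infinity

One free integrator in G(s): this is a type 1 system. By superposition:
  • 2: tracked with zero error.
  • 10t: e_ss = 10/K_v with K_v=1/208 → 2080.
  • 3t^2: a type-1 system cannot track it, e_ss → ∞.
The unbounded component dominates.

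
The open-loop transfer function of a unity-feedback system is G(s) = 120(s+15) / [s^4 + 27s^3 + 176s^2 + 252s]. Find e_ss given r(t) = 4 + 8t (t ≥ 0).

1.12

Factoring s from the denominator leaves a polynomial with constant term 252, so the system is type 1. Treating each term separately:
  • 4: tracked with zero error.
  • 8t: e_ss = 8/K_v with K_v=50/7 → 1.12.
Total e_ss = 1.12.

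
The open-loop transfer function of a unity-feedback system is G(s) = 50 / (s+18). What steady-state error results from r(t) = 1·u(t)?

9/34

No free integrators in G(s): this is a type 0 system.
K_p = lim_{s→0} G(s) = 50 / (18) = 25/9.
e_ss = 1/(1 + K_p) = 1/(34/9) = 9/34.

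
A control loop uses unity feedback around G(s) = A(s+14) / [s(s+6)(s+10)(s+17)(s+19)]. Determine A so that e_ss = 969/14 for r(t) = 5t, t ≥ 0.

100

G(s) has one factor of s in the denominator, so the system is type 1.
K_v = lim_{s→0} s·G(s) = A·14 / (6·10·17·19) = (7/9690)·A.
e_ss = 5/K_v = 969/14 ⇒ K_v = 70/969 ⇒ A = (70/969)/(7/9690) = 100.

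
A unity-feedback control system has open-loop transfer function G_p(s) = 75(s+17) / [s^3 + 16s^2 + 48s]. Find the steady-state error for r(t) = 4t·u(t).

Lowest-order denominator term is 48s, so the open loop has 1 pole at the origin → type 1 system.
K_v = lim_{s→0} s·G_p(s) = 75·17 / 48 = 26.5625.
e_ss = 4/K_v = 4/26.5625 = 64/425.

64/425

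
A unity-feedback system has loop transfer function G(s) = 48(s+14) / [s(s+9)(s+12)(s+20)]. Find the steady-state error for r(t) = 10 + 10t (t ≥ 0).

225/7

The open loop has one pole at the origin → type 1 system. By superposition:
  • 10: tracked with zero error.
  • 10t: e_ss = 10/K_v with K_v=14/45 → 225/7.
Total e_ss = 225/7.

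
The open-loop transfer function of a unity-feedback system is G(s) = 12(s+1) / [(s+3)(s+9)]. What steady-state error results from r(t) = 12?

108/13

The open loop has no poles at the origin → type 0 system.
K_p = lim_{s→0} G(s) = 12·1 / (3·9) = 4/9.
e_ss = 12/(1 + K_p) = 12/(13/9) = 108/13.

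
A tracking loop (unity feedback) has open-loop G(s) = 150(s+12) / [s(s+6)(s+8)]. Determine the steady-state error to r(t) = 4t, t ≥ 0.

8/75

G(s) has one factor of s in the denominator, so the system is type 1.
K_v = lim_{s→0} s·G(s) = 150·12 / (6·8) = 37.5.
e_ss = 4/K_v = 4/37.5 = 8/75.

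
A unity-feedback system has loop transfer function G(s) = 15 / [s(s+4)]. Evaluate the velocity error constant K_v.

The open loop has one pole at the origin → type 1 system.
K_v = lim_{s→0} s·G(s) = 15 / (4) = 3.75.

3.75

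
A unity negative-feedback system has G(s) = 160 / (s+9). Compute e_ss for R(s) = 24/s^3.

infinity

G(s) has no factors of s in the denominator, so the system is type 0.
K_a = lim_{s→0} s^2·G(s) = 0; the steady-state error to this parabolic input grows without bound.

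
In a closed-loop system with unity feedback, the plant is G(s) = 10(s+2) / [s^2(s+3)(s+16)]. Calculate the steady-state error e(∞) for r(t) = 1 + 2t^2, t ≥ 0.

The open loop has two poles at the origin → type 2 system. By superposition:
  • 1: tracked with zero error.
  • 2t^2: e_ss = 4/K_a with K_a=5/12 → 9.6.
Total e_ss = 9.6.

9.6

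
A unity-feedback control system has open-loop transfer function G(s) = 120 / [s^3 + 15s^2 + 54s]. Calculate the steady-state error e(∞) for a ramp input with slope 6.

2.7

Lowest-order denominator term is 54s, so the open loop has 1 pole at the origin → type 1 system.
K_v = lim_{s→0} s·G(s) = 120 / 54 = 20/9.
e_ss = 6/K_v = 6/(20/9) = 2.7.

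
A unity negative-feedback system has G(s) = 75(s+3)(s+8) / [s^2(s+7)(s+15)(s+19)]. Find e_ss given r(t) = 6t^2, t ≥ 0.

13.3

The open loop has two poles at the origin → type 2 system.
K_a = lim_{s→0} s^2·G(s) = 75·3·8 / (7·15·19) = 120/133.
r(t) = 6t^2 gives R(s) = 12/s^3.
e_ss = 12/K_a = 12/(120/133) = 13.3.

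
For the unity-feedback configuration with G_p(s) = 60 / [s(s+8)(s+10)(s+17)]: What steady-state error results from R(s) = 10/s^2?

The open loop has one pole at the origin → type 1 system.
K_v = lim_{s→0} s·G_p(s) = 60 / (8·10·17) = 3/68.
e_ss = 10/K_v = 10/(3/68) = 680/3.

680/3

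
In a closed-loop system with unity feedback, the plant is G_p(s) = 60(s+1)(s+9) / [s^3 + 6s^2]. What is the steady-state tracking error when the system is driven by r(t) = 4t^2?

4/45

The denominator has no term below 6s^2 — 2 poles at s=0, type 2.
K_a = lim_{s→0} s^2·G_p(s) = 60·1·9 / 6 = 90.
r(t) = 4t^2 gives R(s) = 8/s^3.
e_ss = 8/K_a = 8/90 = 4/45.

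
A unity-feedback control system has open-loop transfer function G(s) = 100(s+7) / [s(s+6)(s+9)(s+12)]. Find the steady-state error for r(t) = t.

G(s) has one factor of s in the denominator, so the system is type 1.
K_v = lim_{s→0} s·G(s) = 100·7 / (6·9·12) = 175/162.
e_ss = 1/K_v = 1/(175/162) = 162/175.

162/175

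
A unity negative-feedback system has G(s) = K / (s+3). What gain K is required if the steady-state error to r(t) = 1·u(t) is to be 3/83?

80

The open loop has no poles at the origin → type 0 system.
K_p = lim_{s→0} G(s) = K / (3) = (1/3)·K.
e_ss = 1/(1 + K_p) = 3/83 ⇒ 1 + (1/3)·K = 83/3 ⇒ K = 80.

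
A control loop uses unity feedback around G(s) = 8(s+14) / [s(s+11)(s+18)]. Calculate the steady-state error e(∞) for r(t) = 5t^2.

One free integrator in G(s): this is a type 1 system.
K_a = lim_{s→0} s^2·G(s) = 0; the steady-state error to this parabolic input grows without bound.

infinity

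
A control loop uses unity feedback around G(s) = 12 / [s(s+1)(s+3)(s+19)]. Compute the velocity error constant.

One free integrator in G(s): this is a type 1 system.
K_v = lim_{s→0} s·G(s) = 12 / (1·3·19) = 4/19.

4/19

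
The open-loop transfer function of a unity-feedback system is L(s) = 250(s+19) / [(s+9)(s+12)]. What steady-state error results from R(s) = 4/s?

216/2429

L(s) has no factors of s in the denominator, so the system is type 0.
K_p = lim_{s→0} L(s) = 250·19 / (9·12) = 2375/54.
e_ss = 4/(1 + K_p) = 4/(2429/54) = 216/2429.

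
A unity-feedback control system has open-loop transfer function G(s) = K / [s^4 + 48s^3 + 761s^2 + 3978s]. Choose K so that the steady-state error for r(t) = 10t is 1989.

The denominator has no term below 3978s — 1 pole at s=0, type 1.
K_v = lim_{s→0} s·G(s) = K / 3978 = (1/3978)·K.
e_ss = 10/K_v = 1989 ⇒ K_v = 10/1989 ⇒ K = (10/1989)/(1/3978) = 20.

20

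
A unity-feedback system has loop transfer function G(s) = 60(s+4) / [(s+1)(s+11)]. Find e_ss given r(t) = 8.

88/251

No free integrators in G(s): this is a type 0 system.
K_p = lim_{s→0} G(s) = 60·4 / (1·11) = 240/11.
e_ss = 8/(1 + K_p) = 8/(251/11) = 88/251.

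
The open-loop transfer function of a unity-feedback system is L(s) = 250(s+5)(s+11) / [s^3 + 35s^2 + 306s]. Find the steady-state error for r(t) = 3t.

459/6875

Lowest-order denominator term is 306s, so the open loop has 1 pole at the origin → type 1 system.
K_v = lim_{s→0} s·L(s) = 250·5·11 / 306 = 6875/153.
e_ss = 3/K_v = 3/(6875/153) = 459/6875.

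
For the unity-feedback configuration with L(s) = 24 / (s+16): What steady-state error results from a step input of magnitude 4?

1.6

L(s) has no factors of s in the denominator, so the system is type 0.
K_p = lim_{s→0} L(s) = 24 / (16) = 1.5.
e_ss = 4/(1 + K_p) = 4/2.5 = 1.6.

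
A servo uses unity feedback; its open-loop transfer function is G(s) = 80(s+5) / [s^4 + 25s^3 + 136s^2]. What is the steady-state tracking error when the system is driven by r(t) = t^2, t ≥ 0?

0.68

Lowest-order denominator term is 136s^2, so the open loop has 2 poles at the origin → type 2 system.
K_a = lim_{s→0} s^2·G(s) = 80·5 / 136 = 50/17.
r(t) = t^2 gives R(s) = 2/s^3.
e_ss = 2/K_a = 2/(50/17) = 0.68.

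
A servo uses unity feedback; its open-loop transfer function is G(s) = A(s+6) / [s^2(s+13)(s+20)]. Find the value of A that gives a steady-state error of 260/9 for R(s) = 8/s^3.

12

The open loop has two poles at the origin → type 2 system.
K_a = lim_{s→0} s^2·G(s) = A·6 / (13·20) = (3/130)·A.
e_ss = 8/K_a = 260/9 ⇒ K_a = 18/65 ⇒ A = (18/65)/(3/130) = 12.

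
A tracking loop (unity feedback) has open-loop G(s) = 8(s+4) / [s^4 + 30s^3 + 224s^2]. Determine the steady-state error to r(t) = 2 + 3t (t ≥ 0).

0

The denominator has no term below 224s^2 — 2 poles at s=0, type 2. Taking each input component in turn:
  • 2: tracked with zero error.
  • 3t: tracked with zero error.
Total e_ss = 0.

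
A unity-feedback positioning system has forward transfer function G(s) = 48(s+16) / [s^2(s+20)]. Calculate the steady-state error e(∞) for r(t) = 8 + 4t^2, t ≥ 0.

Two free integrators in G(s): this is a type 2 system. Taking each input component in turn:
  • 8: tracked with zero error.
  • 4t^2: e_ss = 8/K_a with K_a=38.4 → 5/24.
Total e_ss = 5/24.

5/24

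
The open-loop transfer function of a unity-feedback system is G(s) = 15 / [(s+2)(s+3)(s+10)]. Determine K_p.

0.25

The open loop has no poles at the origin → type 0 system.
K_p = lim_{s→0} G(s) = 15 / (2·3·10) = 0.25.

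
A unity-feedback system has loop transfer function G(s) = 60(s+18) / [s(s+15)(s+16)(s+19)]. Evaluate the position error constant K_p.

infinity

K_p = lim_{s→0} G(s); with 1 pole at the origin the limit diverges, so K_p = ∞.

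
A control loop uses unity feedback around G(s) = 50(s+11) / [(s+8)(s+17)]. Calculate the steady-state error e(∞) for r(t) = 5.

No free integrators in G(s): this is a type 0 system.
K_p = lim_{s→0} G(s) = 50·11 / (8·17) = 275/68.
e_ss = 5/(1 + K_p) = 5/(343/68) = 340/343.

340/343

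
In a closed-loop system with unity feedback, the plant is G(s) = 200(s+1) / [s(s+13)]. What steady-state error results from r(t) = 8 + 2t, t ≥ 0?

0.13

G(s) has one factor of s in the denominator, so the system is type 1. Treating each term separately:
  • 8: tracked with zero error.
  • 2t: e_ss = 2/K_v with K_v=200/13 → 0.13.
Total e_ss = 0.13.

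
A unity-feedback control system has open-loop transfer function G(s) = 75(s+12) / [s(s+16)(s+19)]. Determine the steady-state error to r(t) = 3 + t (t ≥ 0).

The open loop has one pole at the origin → type 1 system. Taking each input component in turn:
  • 3: tracked with zero error.
  • t: e_ss = 1/K_v with K_v=225/76 → 76/225.
Total e_ss = 76/225.

76/225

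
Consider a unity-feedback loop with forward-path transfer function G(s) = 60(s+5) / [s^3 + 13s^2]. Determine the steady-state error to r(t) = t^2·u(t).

13/150

Factoring s^2 from the denominator leaves a polynomial with constant term 13, so the system is type 2.
K_a = lim_{s→0} s^2·G(s) = 60·5 / 13 = 300/13.
r(t) = t^2 gives R(s) = 2/s^3.
e_ss = 2/K_a = 2/(300/13) = 13/150.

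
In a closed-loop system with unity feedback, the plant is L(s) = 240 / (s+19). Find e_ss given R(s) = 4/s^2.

infinity

System type = 0 (no poles at s=0).
For a type-0 system K_v = 0, so e_ss to a ramp input is unbounded.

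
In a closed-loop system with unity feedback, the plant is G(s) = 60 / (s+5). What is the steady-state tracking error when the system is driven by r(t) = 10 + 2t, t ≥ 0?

The open loop has no poles at the origin → type 0 system. Taking each input component in turn:
  • 10: e_ss = 10/(1+K_p) with K_p=12 → 10/13.
  • 2t: a type-0 system cannot track it, e_ss → ∞.
The unbounded component dominates.

infinity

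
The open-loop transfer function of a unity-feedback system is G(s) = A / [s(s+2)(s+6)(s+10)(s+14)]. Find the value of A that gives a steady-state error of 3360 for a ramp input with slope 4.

2

G(s) has one factor of s in the denominator, so the system is type 1.
K_v = lim_{s→0} s·G(s) = A / (2·6·10·14) = (1/1680)·A.
e_ss = 4/K_v = 3360 ⇒ K_v = 1/840 ⇒ A = (1/840)/(1/1680) = 2.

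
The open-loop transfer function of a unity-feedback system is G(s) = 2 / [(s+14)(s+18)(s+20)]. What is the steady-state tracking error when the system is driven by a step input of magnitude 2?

The open loop has no poles at the origin → type 0 system.
K_p = lim_{s→0} G(s) = 2 / (14·18·20) = 1/2520.
e_ss = 2/(1 + K_p) = 2/(2521/2520) = 5040/2521.

5040/2521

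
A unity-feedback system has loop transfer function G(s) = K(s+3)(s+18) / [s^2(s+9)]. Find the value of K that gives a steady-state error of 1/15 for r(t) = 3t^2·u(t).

15

Two free integrators in G(s): this is a type 2 system.
K_a = lim_{s→0} s^2·G(s) = K·3·18 / (9) = 6·K.
e_ss = 6/K_a = 1/15 ⇒ K_a = 90 ⇒ K = 90/6 = 15.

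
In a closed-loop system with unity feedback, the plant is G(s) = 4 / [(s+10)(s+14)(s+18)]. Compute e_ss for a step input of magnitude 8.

5040/631

No free integrators in G(s): this is a type 0 system.
K_p = lim_{s→0} G(s) = 4 / (10·14·18) = 1/630.
e_ss = 8/(1 + K_p) = 8/(631/630) = 5040/631.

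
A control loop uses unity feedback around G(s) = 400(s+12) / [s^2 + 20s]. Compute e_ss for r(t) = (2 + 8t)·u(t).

The denominator has no term below 20s — 1 pole at s=0, type 1. Treating each term separately:
  • 2: tracked with zero error.
  • 8t: e_ss = 8/K_v with K_v=240 → 1/30.
Total e_ss = 1/30.

1/30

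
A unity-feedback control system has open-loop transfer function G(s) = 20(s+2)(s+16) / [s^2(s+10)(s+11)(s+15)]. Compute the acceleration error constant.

64/165

G(s) has two factors of s in the denominator, so the system is type 2.
K_a = lim_{s→0} s^2·G(s) = 20·2·16 / (10·11·15) = 64/165.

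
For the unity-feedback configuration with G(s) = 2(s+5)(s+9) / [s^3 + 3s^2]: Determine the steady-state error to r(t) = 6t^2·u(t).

0.4

Factoring s^2 from the denominator leaves a polynomial with constant term 3, so the system is type 2.
K_a = lim_{s→0} s^2·G(s) = 2·5·9 / 3 = 30.
r(t) = 6t^2 gives R(s) = 12/s^3.
e_ss = 12/K_a = 12/30 = 0.4.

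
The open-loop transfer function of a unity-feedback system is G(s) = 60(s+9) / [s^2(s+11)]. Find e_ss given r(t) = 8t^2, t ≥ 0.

44/135

G(s) has two factors of s in the denominator, so the system is type 2.
K_a = lim_{s→0} s^2·G(s) = 60·9 / (11) = 540/11.
r(t) = 8t^2 gives R(s) = 16/s^3.
e_ss = 16/K_a = 16/(540/11) = 44/135.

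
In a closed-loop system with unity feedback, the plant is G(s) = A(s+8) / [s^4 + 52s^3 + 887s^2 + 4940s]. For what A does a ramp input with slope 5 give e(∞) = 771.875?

The denominator has no term below 4940s — 1 pole at s=0, type 1.
K_v = lim_{s→0} s·G(s) = A·8 / 4940 = (2/1235)·A.
e_ss = 5/K_v = 771.875 ⇒ K_v = 8/1235 ⇒ A = (8/1235)/(2/1235) = 4.

4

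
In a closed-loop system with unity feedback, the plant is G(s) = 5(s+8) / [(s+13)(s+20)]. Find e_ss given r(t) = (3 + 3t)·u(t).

infinity

The open loop has no poles at the origin → type 0 system. Taking each input component in turn:
  • 3: e_ss = 3/(1+K_p) with K_p=2/13 → 2.6.
  • 3t: a type-0 system cannot track it, e_ss → ∞.
The unbounded component dominates.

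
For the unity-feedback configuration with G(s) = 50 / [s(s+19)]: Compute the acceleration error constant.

0

One free integrator in G(s): this is a type 1 system.
K_a = lim_{s→0} s^2·G(s) = 0 (the extra factor of s kills the finite limit).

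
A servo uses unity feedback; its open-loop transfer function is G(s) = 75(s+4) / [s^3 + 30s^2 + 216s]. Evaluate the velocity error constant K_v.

25/18

Factoring s from the denominator leaves a polynomial with constant term 216, so the system is type 1.
K_v = lim_{s→0} s·G(s) = 75·4 / 216 = 25/18.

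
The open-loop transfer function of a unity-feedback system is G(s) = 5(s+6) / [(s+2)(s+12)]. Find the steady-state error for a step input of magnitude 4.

No free integrators in G(s): this is a type 0 system.
K_p = lim_{s→0} G(s) = 5·6 / (2·12) = 1.25.
e_ss = 4/(1 + K_p) = 4/2.25 = 16/9.

16/9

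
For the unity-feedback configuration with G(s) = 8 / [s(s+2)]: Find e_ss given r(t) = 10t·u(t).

2.5

The open loop has one pole at the origin → type 1 system.
K_v = lim_{s→0} s·G(s) = 8 / (2) = 4.
e_ss = 10/K_v = 10/4 = 2.5.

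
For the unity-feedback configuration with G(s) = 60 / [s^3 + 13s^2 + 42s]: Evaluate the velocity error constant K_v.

The denominator has no term below 42s — 1 pole at s=0, type 1.
K_v = lim_{s→0} s·G(s) = 60 / 42 = 10/7.

10/7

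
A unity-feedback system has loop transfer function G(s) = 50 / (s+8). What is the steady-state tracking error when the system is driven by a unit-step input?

4/29

The open loop has no poles at the origin → type 0 system.
K_p = lim_{s→0} G(s) = 50 / (8) = 6.25.
e_ss = 1/(1 + K_p) = 1/7.25 = 4/29.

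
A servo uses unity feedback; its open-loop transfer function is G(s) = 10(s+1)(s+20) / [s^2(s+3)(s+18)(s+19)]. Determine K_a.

System type = 2 (two poles at s=0).
K_a = lim_{s→0} s^2·G(s) = 10·1·20 / (3·18·19) = 100/513.

100/513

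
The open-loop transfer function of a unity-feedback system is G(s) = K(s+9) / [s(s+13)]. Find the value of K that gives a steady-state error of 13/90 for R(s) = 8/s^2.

80

G(s) has one factor of s in the denominator, so the system is type 1.
K_v = lim_{s→0} s·G(s) = K·9 / (13) = (9/13)·K.
e_ss = 8/K_v = 13/90 ⇒ K_v = 720/13 ⇒ K = (720/13)/(9/13) = 80.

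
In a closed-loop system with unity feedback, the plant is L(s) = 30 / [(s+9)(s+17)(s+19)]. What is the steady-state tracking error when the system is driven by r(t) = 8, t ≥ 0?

L(s) has no factors of s in the denominator, so the system is type 0.
K_p = lim_{s→0} L(s) = 30 / (9·17·19) = 10/969.
e_ss = 8/(1 + K_p) = 8/(979/969) = 7752/979.

7752/979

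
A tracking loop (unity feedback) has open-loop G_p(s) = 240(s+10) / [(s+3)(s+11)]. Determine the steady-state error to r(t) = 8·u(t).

G_p(s) has no factors of s in the denominator, so the system is type 0.
K_p = lim_{s→0} G_p(s) = 240·10 / (3·11) = 800/11.
e_ss = 8/(1 + K_p) = 8/(811/11) = 88/811.

88/811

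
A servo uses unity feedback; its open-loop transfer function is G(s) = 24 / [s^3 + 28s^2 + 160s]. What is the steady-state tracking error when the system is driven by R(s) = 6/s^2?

40

The denominator has no term below 160s — 1 pole at s=0, type 1.
K_v = lim_{s→0} s·G(s) = 24 / 160 = 0.15.
e_ss = 6/K_v = 6/0.15 = 40.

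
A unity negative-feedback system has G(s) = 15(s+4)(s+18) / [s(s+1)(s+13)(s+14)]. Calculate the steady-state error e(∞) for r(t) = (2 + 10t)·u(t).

The open loop has one pole at the origin → type 1 system. By superposition:
  • 2: tracked with zero error.
  • 10t: e_ss = 10/K_v with K_v=540/91 → 91/54.
Total e_ss = 91/54.

91/54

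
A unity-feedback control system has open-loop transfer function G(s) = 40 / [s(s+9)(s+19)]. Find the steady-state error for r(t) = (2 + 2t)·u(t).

One free integrator in G(s): this is a type 1 system. Taking each input component in turn:
  • 2: tracked with zero error.
  • 2t: e_ss = 2/K_v with K_v=40/171 → 8.55.
Total e_ss = 8.55.

8.55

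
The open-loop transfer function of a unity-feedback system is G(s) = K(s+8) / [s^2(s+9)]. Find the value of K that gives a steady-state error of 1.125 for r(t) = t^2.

Two free integrators in G(s): this is a type 2 system.
K_a = lim_{s→0} s^2·G(s) = K·8 / (9) = (8/9)·K.
e_ss = 2/K_a = 1.125 ⇒ K_a = 16/9 ⇒ K = (16/9)/(8/9) = 2.

2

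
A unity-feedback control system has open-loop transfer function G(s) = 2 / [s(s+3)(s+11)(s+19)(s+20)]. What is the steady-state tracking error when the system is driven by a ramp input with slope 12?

System type = 1 (one pole at s=0).
K_v = lim_{s→0} s·G(s) = 2 / (3·11·19·20) = 1/6270.
e_ss = 12/K_v = 12/(1/6270) = 75240.

75240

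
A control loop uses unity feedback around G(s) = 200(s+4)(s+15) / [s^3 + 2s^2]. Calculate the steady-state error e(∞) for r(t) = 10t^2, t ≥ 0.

1/300

The denominator has no term below 2s^2 — 2 poles at s=0, type 2.
K_a = lim_{s→0} s^2·G(s) = 200·4·15 / 2 = 6000.
r(t) = 10t^2 gives R(s) = 20/s^3.
e_ss = 20/K_a = 20/6000 = 1/300.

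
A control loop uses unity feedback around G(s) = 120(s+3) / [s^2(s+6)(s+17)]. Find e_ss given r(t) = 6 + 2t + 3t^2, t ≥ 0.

1.7

System type = 2 (two poles at s=0). Treating each term separately:
  • 6: tracked with zero error.
  • 2t: tracked with zero error.
  • 3t^2: e_ss = 6/K_a with K_a=60/17 → 1.7.
Total e_ss = 1.7.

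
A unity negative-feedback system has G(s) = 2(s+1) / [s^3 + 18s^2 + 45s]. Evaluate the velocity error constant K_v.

Lowest-order denominator term is 45s, so the open loop has 1 pole at the origin → type 1 system.
K_v = lim_{s→0} s·G(s) = 2·1 / 45 = 2/45.

2/45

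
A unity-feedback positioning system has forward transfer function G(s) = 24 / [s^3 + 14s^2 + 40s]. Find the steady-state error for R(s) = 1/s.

Factoring s from the denominator leaves a polynomial with constant term 40, so the system is type 1.
K_p = ∞ for a type-1 system; e_ss to a step is zero.

0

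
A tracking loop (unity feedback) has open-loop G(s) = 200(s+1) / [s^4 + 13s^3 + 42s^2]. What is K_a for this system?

100/21

Factoring s^2 from the denominator leaves a polynomial with constant term 42, so the system is type 2.
K_a = lim_{s→0} s^2·G(s) = 200·1 / 42 = 100/21.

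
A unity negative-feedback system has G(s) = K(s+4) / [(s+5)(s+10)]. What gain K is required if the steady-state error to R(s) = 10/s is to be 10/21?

250

G(s) has no factors of s in the denominator, so the system is type 0.
K_p = lim_{s→0} G(s) = K·4 / (5·10) = 0.08·K.
e_ss = 10/(1 + K_p) = 10/21 ⇒ 1 + 0.08·K = 21 ⇒ K = 250.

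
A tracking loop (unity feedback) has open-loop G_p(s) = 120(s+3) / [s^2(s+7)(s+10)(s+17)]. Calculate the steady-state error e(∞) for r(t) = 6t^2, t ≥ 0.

G_p(s) has two factors of s in the denominator, so the system is type 2.
K_a = lim_{s→0} s^2·G_p(s) = 120·3 / (7·10·17) = 36/119.
r(t) = 6t^2 gives R(s) = 12/s^3.
e_ss = 12/K_a = 12/(36/119) = 119/3.

119/3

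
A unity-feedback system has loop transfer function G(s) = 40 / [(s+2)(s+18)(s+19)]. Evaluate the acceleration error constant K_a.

0

G(s) has no factors of s in the denominator, so the system is type 0.
K_a = lim_{s→0} s^2·G(s) = 0 (the extra factor of s kills the finite limit).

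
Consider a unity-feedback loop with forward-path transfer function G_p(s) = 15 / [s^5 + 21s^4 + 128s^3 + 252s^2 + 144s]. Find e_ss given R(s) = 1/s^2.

The denominator has no term below 144s — 1 pole at s=0, type 1.
K_v = lim_{s→0} s·G_p(s) = 15 / 144 = 5/48.
e_ss = 1/K_v = 1/(5/48) = 9.6.

9.6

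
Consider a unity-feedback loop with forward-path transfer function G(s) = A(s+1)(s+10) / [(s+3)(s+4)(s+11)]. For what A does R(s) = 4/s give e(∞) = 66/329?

250

No free integrators in G(s): this is a type 0 system.
K_p = lim_{s→0} G(s) = A·1·10 / (3·4·11) = (5/66)·A.
e_ss = 4/(1 + K_p) = 66/329 ⇒ 1 + (5/66)·A = 658/33 ⇒ A = 250.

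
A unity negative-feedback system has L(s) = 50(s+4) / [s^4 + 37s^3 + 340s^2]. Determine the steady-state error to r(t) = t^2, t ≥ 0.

3.4

Lowest-order denominator term is 340s^2, so the open loop has 2 poles at the origin → type 2 system.
K_a = lim_{s→0} s^2·L(s) = 50·4 / 340 = 10/17.
r(t) = t^2 gives R(s) = 2/s^3.
e_ss = 2/K_a = 2/(10/17) = 3.4.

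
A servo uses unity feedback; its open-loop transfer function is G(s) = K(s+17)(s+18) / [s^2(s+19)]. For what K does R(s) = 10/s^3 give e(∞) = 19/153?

G(s) has two factors of s in the denominator, so the system is type 2.
K_a = lim_{s→0} s^2·G(s) = K·17·18 / (19) = (306/19)·K.
e_ss = 10/K_a = 19/153 ⇒ K_a = 1530/19 ⇒ K = (1530/19)/(306/19) = 5.

5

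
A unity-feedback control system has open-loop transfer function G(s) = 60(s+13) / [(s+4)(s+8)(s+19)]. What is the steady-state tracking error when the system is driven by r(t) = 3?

456/347

G(s) has no factors of s in the denominator, so the system is type 0.
K_p = lim_{s→0} G(s) = 60·13 / (4·8·19) = 195/152.
e_ss = 3/(1 + K_p) = 3/(347/152) = 456/347.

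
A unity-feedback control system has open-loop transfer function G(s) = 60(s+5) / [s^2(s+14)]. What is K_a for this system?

150/7

System type = 2 (two poles at s=0).
K_a = lim_{s→0} s^2·G(s) = 60·5 / (14) = 150/7.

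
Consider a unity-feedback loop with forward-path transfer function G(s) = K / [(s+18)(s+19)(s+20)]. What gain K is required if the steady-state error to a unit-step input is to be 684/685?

10

G(s) has no factors of s in the denominator, so the system is type 0.
K_p = lim_{s→0} G(s) = K / (18·19·20) = (1/6840)·K.
e_ss = 1/(1 + K_p) = 684/685 ⇒ 1 + (1/6840)·K = 685/684 ⇒ K = 10.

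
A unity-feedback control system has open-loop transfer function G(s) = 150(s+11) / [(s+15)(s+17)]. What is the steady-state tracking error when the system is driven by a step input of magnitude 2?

34/127

The open loop has no poles at the origin → type 0 system.
K_p = lim_{s→0} G(s) = 150·11 / (15·17) = 110/17.
e_ss = 2/(1 + K_p) = 2/(127/17) = 34/127.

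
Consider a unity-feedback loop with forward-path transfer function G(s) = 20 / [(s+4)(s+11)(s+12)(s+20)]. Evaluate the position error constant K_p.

1/528

System type = 0 (no poles at s=0).
K_p = lim_{s→0} G(s) = 20 / (4·11·12·20) = 1/528.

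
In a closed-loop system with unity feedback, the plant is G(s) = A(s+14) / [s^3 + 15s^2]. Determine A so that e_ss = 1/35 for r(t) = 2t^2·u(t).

Lowest-order denominator term is 15s^2, so the open loop has 2 poles at the origin → type 2 system.
K_a = lim_{s→0} s^2·G(s) = A·14 / 15 = (14/15)·A.
e_ss = 4/K_a = 1/35 ⇒ K_a = 140 ⇒ A = 140/(14/15) = 150.

150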